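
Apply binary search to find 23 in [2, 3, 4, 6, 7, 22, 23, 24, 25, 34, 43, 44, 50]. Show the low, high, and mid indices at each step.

Binary search for 23 in [2, 3, 4, 6, 7, 22, 23, 24, 25, 34, 43, 44, 50]:

lo=0, hi=12, mid=6, arr[mid]=23 -> Found target at index 6!

Binary search finds 23 at index 6 after 1 comparisons. The search repeatedly halves the search space by comparing with the middle element.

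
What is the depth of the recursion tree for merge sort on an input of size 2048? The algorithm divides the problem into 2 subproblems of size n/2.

For divide and conquer with division factor 2:

Problem sizes at each level:
Level 0: 2048
Level 1: 1024
Level 2: 512
Level 3: 256
Level 4: 128
Level 5: 64
Level 6: 32
Level 7: 16
Level 8: 8
Level 9: 4
Level 10: 2
Level 11: 1

The root is level 0 and the size-1 base case is level 11 (the tree spans levels 0 through 11, i.e. 12 levels counting the root), so the depth is the number of divisions: log_2(2048) = 11

The recursion tree depth is log_2(2048) = 11. At each level, the problem size is divided by 2, so it takes 11 divisions to reduce to a base case of size 1. The algorithm makes 2 recursive calls at each level.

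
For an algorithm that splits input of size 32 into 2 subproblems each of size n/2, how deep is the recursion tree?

For divide and conquer with division factor 2:

Problem sizes at each level:
Level 0: 32
Level 1: 16
Level 2: 8
Level 3: 4
Level 4: 2
Level 5: 1

The root is level 0 and the size-1 base case is level 5 (the tree spans levels 0 through 5, i.e. 6 levels counting the root), so the depth is the number of divisions: log_2(32) = 5

The recursion tree depth is log_2(32) = 5. At each level, the problem size is divided by 2, so it takes 5 divisions to reduce to a base case of size 1. The algorithm makes 2 recursive calls at each level.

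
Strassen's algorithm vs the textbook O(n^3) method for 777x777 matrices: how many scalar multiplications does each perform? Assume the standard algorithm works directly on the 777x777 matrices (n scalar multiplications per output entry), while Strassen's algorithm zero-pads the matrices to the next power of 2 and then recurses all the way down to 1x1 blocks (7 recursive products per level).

Matrix multiplication for 777x777 matrices:

Strassen's algorithm requires power-of-2 dimensions. Pad 777x777 to 1024x1024 (next power of 2).

Standard algorithm: 777^3 = 469097433 multiplications
Strassen's algorithm: 7^(log2(1024)) = 7^10 = 282475249 multiplications
Savings: 469097433 - 282475249 = 186622184 multiplications

Standard: 469097433 multiplications (777^3). Strassen: 282475249 multiplications (7^10, after padding to 1024x1024). Strassen reduces 8 recursive multiplications to 7 at each level.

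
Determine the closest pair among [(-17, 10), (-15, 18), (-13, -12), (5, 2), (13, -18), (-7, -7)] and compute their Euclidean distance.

Computing all pairwise distances among 6 points:

d((-17, 10), (-15, 18)) = 8.2462
d((-17, 10), (-13, -12)) = 22.3607
d((-17, 10), (5, 2)) = 23.4094
d((-17, 10), (13, -18)) = 41.0366
d((-17, 10), (-7, -7)) = 19.7231
d((-15, 18), (-13, -12)) = 30.0666
d((-15, 18), (5, 2)) = 25.6125
d((-15, 18), (13, -18)) = 45.607
d((-15, 18), (-7, -7)) = 26.2488
d((-13, -12), (5, 2)) = 22.8035
d((-13, -12), (13, -18)) = 26.6833
d((-13, -12), (-7, -7)) = 7.8102 <-- minimum
d((5, 2), (13, -18)) = 21.5407
d((5, 2), (-7, -7)) = 15.0
d((13, -18), (-7, -7)) = 22.8254

Closest pair: (-13, -12) and (-7, -7) with distance 7.8102

The closest pair is (-13, -12) and (-7, -7) with Euclidean distance 7.8102. For 6 points, brute-force pairwise comparison is shown above. For large n, the divide-and-conquer algorithm (sort by x, recurse on halves, check the dividing strip) achieves O(n log n).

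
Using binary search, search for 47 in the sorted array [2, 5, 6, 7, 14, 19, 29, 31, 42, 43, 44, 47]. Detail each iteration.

Binary search for 47 in [2, 5, 6, 7, 14, 19, 29, 31, 42, 43, 44, 47]:

lo=0, hi=11, mid=5, arr[mid]=19 -> 19 < 47, search right half
lo=6, hi=11, mid=8, arr[mid]=42 -> 42 < 47, search right half
lo=9, hi=11, mid=10, arr[mid]=44 -> 44 < 47, search right half
lo=11, hi=11, mid=11, arr[mid]=47 -> Found target at index 11!

Binary search finds 47 at index 11 after 4 comparisons. The search repeatedly halves the search space by comparing with the middle element.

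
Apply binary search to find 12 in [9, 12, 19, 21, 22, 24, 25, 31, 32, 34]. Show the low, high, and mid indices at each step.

Binary search for 12 in [9, 12, 19, 21, 22, 24, 25, 31, 32, 34]:

lo=0, hi=9, mid=4, arr[mid]=22 -> 22 > 12, search left half
lo=0, hi=3, mid=1, arr[mid]=12 -> Found target at index 1!

Binary search finds 12 at index 1 after 2 comparisons. The search repeatedly halves the search space by comparing with the middle element.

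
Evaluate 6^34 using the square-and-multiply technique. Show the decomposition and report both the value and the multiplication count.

Computing 6^34 by squaring (build up from 6^1; each line after the first costs one multiplication):

6^1 = 6
6^2 = (6^1)^2 = 6^2 = 36
6^4 = (6^2)^2 = 36^2 = 1296
6^8 = (6^4)^2 = 1296^2 = 1679616
6^16 = (6^8)^2 = 1679616^2 = 2821109907456
6^17 = 6 * 6^16 = 6 * 2821109907456 = 16926659444736
6^34 = (6^17)^2 = 16926659444736^2 = 286511799958070431838109696

Result: 286511799958070431838109696
Multiplications needed: 6 (6 lines after 6^1)

6^34 = 286511799958070431838109696. Using exponentiation by squaring, this requires 6 multiplications. The key idea: if the exponent is even, square the half-power; if odd, multiply by the base once.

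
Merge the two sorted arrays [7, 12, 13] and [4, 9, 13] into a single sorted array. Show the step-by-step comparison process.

Merging process:

Compare 7 vs 4: take 4 from right. Merged: [4]
Compare 7 vs 9: take 7 from left. Merged: [4, 7]
Compare 12 vs 9: take 9 from right. Merged: [4, 7, 9]
Compare 12 vs 13: take 12 from left. Merged: [4, 7, 9, 12]
Compare 13 vs 13: take 13 from left. Merged: [4, 7, 9, 12, 13]
Append remaining from right: [13]. Merged: [4, 7, 9, 12, 13, 13]

Final merged array: [4, 7, 9, 12, 13, 13]
Total comparisons: 5

The merged array is [4, 7, 9, 12, 13, 13], requiring 5 comparisons. The merge step runs in O(n) time where n is the total number of elements.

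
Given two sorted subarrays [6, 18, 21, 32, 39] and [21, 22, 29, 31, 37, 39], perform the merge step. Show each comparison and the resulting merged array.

Merging process:

Compare 6 vs 21: take 6 from left. Merged: [6]
Compare 18 vs 21: take 18 from left. Merged: [6, 18]
Compare 21 vs 21: take 21 from left. Merged: [6, 18, 21]
Compare 32 vs 21: take 21 from right. Merged: [6, 18, 21, 21]
Compare 32 vs 22: take 22 from right. Merged: [6, 18, 21, 21, 22]
Compare 32 vs 29: take 29 from right. Merged: [6, 18, 21, 21, 22, 29]
Compare 32 vs 31: take 31 from right. Merged: [6, 18, 21, 21, 22, 29, 31]
Compare 32 vs 37: take 32 from left. Merged: [6, 18, 21, 21, 22, 29, 31, 32]
Compare 39 vs 37: take 37 from right. Merged: [6, 18, 21, 21, 22, 29, 31, 32, 37]
Compare 39 vs 39: take 39 from left. Merged: [6, 18, 21, 21, 22, 29, 31, 32, 37, 39]
Append remaining from right: [39]. Merged: [6, 18, 21, 21, 22, 29, 31, 32, 37, 39, 39]

Final merged array: [6, 18, 21, 21, 22, 29, 31, 32, 37, 39, 39]
Total comparisons: 10

The merged array is [6, 18, 21, 21, 22, 29, 31, 32, 37, 39, 39], requiring 10 comparisons. The merge step runs in O(n) time where n is the total number of elements.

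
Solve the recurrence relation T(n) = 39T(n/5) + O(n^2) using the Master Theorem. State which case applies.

Master Theorem for T(n) = 39T(n/5) + O(n^2):

a = 39, b = 5, c = 2
log_b(a) = log_5(39) = 2.2763

Case 1: c = 2 < log_5(39) = 2.2763
T(n) = O(n^(log_5 39))

For T(n) = 39T(n/5) + O(n^2): log_5(39) = 2.2763. This is Case 1 of the Master Theorem (c < log_b(a), work dominated by leaves), giving O(n^(log_5 39)).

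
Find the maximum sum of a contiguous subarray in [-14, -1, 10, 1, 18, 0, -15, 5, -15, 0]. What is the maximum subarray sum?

Using Kadane's algorithm on [-14, -1, 10, 1, 18, 0, -15, 5, -15, 0]:

Scanning through the array:
Position 1 (value -1): max_ending_here = -1, max_so_far = -1
Position 2 (value 10): max_ending_here = 10, max_so_far = 10
Position 3 (value 1): max_ending_here = 11, max_so_far = 11
Position 4 (value 18): max_ending_here = 29, max_so_far = 29
Position 5 (value 0): max_ending_here = 29, max_so_far = 29
Position 6 (value -15): max_ending_here = 14, max_so_far = 29
Position 7 (value 5): max_ending_here = 19, max_so_far = 29
Position 8 (value -15): max_ending_here = 4, max_so_far = 29
Position 9 (value 0): max_ending_here = 4, max_so_far = 29

Maximum subarray: [10, 1, 18]
Maximum sum: 29

The maximum subarray is [10, 1, 18] with sum 29. This subarray runs from index 2 to index 4.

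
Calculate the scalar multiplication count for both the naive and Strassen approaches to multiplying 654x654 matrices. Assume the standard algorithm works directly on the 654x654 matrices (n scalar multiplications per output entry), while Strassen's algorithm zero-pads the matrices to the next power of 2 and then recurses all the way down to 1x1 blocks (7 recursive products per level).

Matrix multiplication for 654x654 matrices:

Strassen's algorithm requires power-of-2 dimensions. Pad 654x654 to 1024x1024 (next power of 2).

Standard algorithm: 654^3 = 279726264 multiplications
Strassen's algorithm: 7^(log2(1024)) = 7^10 = 282475249 multiplications
Difference: 279726264 - 282475249 = -2748985 (Strassen uses MORE here due to padding overhead — for small or just-over-power-of-2 n, padding can outweigh the per-level savings)

Standard: 279726264 multiplications (654^3). Strassen: 282475249 multiplications (7^10, after padding to 1024x1024). Strassen reduces 8 recursive multiplications to 7 at each level.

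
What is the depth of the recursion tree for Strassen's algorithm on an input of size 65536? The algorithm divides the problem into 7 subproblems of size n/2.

For divide and conquer with division factor 2:

Problem sizes at each level:
Level 0: 65536
Level 1: 32768
Level 2: 16384
Level 3: 8192
Level 4: 4096
Level 5: 2048
Level 6: 1024
Level 7: 512
Level 8: 256
Level 9: 128
Level 10: 64
Level 11: 32
Level 12: 16
Level 13: 8
Level 14: 4
Level 15: 2
Level 16: 1

The root is level 0 and the size-1 base case is level 16 (the tree spans levels 0 through 16, i.e. 17 levels counting the root), so the depth is the number of divisions: log_2(65536) = 16

The recursion tree depth is log_2(65536) = 16. At each level, the problem size is divided by 2, so it takes 16 divisions to reduce to a base case of size 1. The algorithm makes 7 recursive calls at each level.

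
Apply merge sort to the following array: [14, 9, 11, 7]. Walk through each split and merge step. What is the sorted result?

Merge sort trace:

Split: [14, 9, 11, 7] -> [14, 9] and [11, 7]
  Split: [14, 9] -> [14] and [9]
  Merge: [14] + [9] -> [9, 14]
  Split: [11, 7] -> [11] and [7]
  Merge: [11] + [7] -> [7, 11]
Merge: [9, 14] + [7, 11] -> [7, 9, 11, 14]

Final sorted array: [7, 9, 11, 14]

The merge sort proceeds by recursively splitting the array and merging sorted halves.
After all merges, the sorted array is [7, 9, 11, 14].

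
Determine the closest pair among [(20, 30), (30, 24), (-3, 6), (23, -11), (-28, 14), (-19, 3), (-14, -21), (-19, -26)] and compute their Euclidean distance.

Computing all pairwise distances among 8 points:

d((20, 30), (30, 24)) = 11.6619
d((20, 30), (-3, 6)) = 33.2415
d((20, 30), (23, -11)) = 41.1096
d((20, 30), (-28, 14)) = 50.5964
d((20, 30), (-19, 3)) = 47.4342
d((20, 30), (-14, -21)) = 61.2944
d((20, 30), (-19, -26)) = 68.2422
d((30, 24), (-3, 6)) = 37.5899
d((30, 24), (23, -11)) = 35.6931
d((30, 24), (-28, 14)) = 58.8558
d((30, 24), (-19, 3)) = 53.3104
d((30, 24), (-14, -21)) = 62.9365
d((30, 24), (-19, -26)) = 70.0071
d((-3, 6), (23, -11)) = 31.0644
d((-3, 6), (-28, 14)) = 26.2488
d((-3, 6), (-19, 3)) = 16.2788
d((-3, 6), (-14, -21)) = 29.1548
d((-3, 6), (-19, -26)) = 35.7771
d((23, -11), (-28, 14)) = 56.7979
d((23, -11), (-19, 3)) = 44.2719
d((23, -11), (-14, -21)) = 38.3275
d((23, -11), (-19, -26)) = 44.5982
d((-28, 14), (-19, 3)) = 14.2127
d((-28, 14), (-14, -21)) = 37.6962
d((-28, 14), (-19, -26)) = 41.0
d((-19, 3), (-14, -21)) = 24.5153
d((-19, 3), (-19, -26)) = 29.0
d((-14, -21), (-19, -26)) = 7.0711 <-- minimum

Closest pair: (-14, -21) and (-19, -26) with distance 7.0711

The closest pair is (-14, -21) and (-19, -26) with Euclidean distance 7.0711. For 8 points, brute-force pairwise comparison is shown above. For large n, the divide-and-conquer algorithm (sort by x, recurse on halves, check the dividing strip) achieves O(n log n).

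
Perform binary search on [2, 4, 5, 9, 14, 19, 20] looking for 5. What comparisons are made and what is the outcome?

Binary search for 5 in [2, 4, 5, 9, 14, 19, 20]:

lo=0, hi=6, mid=3, arr[mid]=9 -> 9 > 5, search left half
lo=0, hi=2, mid=1, arr[mid]=4 -> 4 < 5, search right half
lo=2, hi=2, mid=2, arr[mid]=5 -> Found target at index 2!

Binary search finds 5 at index 2 after 3 comparisons. The search repeatedly halves the search space by comparing with the middle element.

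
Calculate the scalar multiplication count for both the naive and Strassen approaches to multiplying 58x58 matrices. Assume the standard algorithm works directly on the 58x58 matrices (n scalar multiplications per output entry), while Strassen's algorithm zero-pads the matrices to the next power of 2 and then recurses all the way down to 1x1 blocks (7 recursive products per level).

Matrix multiplication for 58x58 matrices:

Strassen's algorithm requires power-of-2 dimensions. Pad 58x58 to 64x64 (next power of 2).

Standard algorithm: 58^3 = 195112 multiplications
Strassen's algorithm: 7^(log2(64)) = 7^6 = 117649 multiplications
Savings: 195112 - 117649 = 77463 multiplications

Standard: 195112 multiplications (58^3). Strassen: 117649 multiplications (7^6, after padding to 64x64). Strassen reduces 8 recursive multiplications to 7 at each level.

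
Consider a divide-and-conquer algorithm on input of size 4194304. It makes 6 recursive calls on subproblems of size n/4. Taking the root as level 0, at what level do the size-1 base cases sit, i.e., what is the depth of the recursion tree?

For divide and conquer with division factor 4:

Problem sizes at each level:
Level 0: 4194304
Level 1: 1048576
Level 2: 262144
Level 3: 65536
Level 4: 16384
Level 5: 4096
Level 6: 1024
Level 7: 256
Level 8: 64
Level 9: 16
Level 10: 4
Level 11: 1

The root is level 0 and the size-1 base case is level 11 (the tree spans levels 0 through 11, i.e. 12 levels counting the root), so the depth is the number of divisions: log_4(4194304) = 11

The recursion tree depth is log_4(4194304) = 11. At each level, the problem size is divided by 4, so it takes 11 divisions to reduce to a base case of size 1. The algorithm makes 6 recursive calls at each level.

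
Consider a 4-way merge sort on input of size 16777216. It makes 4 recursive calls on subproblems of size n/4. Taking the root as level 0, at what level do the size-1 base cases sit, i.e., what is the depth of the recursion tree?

For divide and conquer with division factor 4:

Problem sizes at each level:
Level 0: 16777216
Level 1: 4194304
Level 2: 1048576
Level 3: 262144
Level 4: 65536
Level 5: 16384
Level 6: 4096
Level 7: 1024
Level 8: 256
Level 9: 64
Level 10: 16
Level 11: 4
Level 12: 1

The root is level 0 and the size-1 base case is level 12 (the tree spans levels 0 through 12, i.e. 13 levels counting the root), so the depth is the number of divisions: log_4(16777216) = 12

The recursion tree depth is log_4(16777216) = 12. At each level, the problem size is divided by 4, so it takes 12 divisions to reduce to a base case of size 1. The algorithm makes 4 recursive calls at each level.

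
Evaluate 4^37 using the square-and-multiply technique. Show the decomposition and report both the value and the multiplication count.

Computing 4^37 by squaring (build up from 4^1; each line after the first costs one multiplication):

4^1 = 4
4^2 = (4^1)^2 = 4^2 = 16
4^4 = (4^2)^2 = 16^2 = 256
4^8 = (4^4)^2 = 256^2 = 65536
4^9 = 4 * 4^8 = 4 * 65536 = 262144
4^18 = (4^9)^2 = 262144^2 = 68719476736
4^36 = (4^18)^2 = 68719476736^2 = 4722366482869645213696
4^37 = 4 * 4^36 = 4 * 4722366482869645213696 = 18889465931478580854784

Result: 18889465931478580854784
Multiplications needed: 7 (7 lines after 4^1)

4^37 = 18889465931478580854784. Using exponentiation by squaring, this requires 7 multiplications. The key idea: if the exponent is even, square the half-power; if odd, multiply by the base once.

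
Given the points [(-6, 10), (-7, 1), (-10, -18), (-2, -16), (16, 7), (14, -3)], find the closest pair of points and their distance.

Computing all pairwise distances among 6 points:

d((-6, 10), (-7, 1)) = 9.0554
d((-6, 10), (-10, -18)) = 28.2843
d((-6, 10), (-2, -16)) = 26.3059
d((-6, 10), (16, 7)) = 22.2036
d((-6, 10), (14, -3)) = 23.8537
d((-7, 1), (-10, -18)) = 19.2354
d((-7, 1), (-2, -16)) = 17.72
d((-7, 1), (16, 7)) = 23.7697
d((-7, 1), (14, -3)) = 21.3776
d((-10, -18), (-2, -16)) = 8.2462 <-- minimum
d((-10, -18), (16, 7)) = 36.0694
d((-10, -18), (14, -3)) = 28.3019
d((-2, -16), (16, 7)) = 29.2062
d((-2, -16), (14, -3)) = 20.6155
d((16, 7), (14, -3)) = 10.198

Closest pair: (-10, -18) and (-2, -16) with distance 8.2462

The closest pair is (-10, -18) and (-2, -16) with Euclidean distance 8.2462. For 6 points, brute-force pairwise comparison is shown above. For large n, the divide-and-conquer algorithm (sort by x, recurse on halves, check the dividing strip) achieves O(n log n).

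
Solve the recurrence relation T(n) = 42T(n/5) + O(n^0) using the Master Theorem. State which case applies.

Master Theorem for T(n) = 42T(n/5) + O(n^0):

a = 42, b = 5, c = 0
log_b(a) = log_5(42) = 2.3223

Case 1: c = 0 < log_5(42) = 2.3223
T(n) = O(n^(log_5 42))

For T(n) = 42T(n/5) + O(n^0): log_5(42) = 2.3223. This is Case 1 of the Master Theorem (c < log_b(a), work dominated by leaves), giving O(n^(log_5 42)).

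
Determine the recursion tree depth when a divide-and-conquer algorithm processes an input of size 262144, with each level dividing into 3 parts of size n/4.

For divide and conquer with division factor 4:

Problem sizes at each level:
Level 0: 262144
Level 1: 65536
Level 2: 16384
Level 3: 4096
Level 4: 1024
Level 5: 256
Level 6: 64
Level 7: 16
Level 8: 4
Level 9: 1

The root is level 0 and the size-1 base case is level 9 (the tree spans levels 0 through 9, i.e. 10 levels counting the root), so the depth is the number of divisions: log_4(262144) = 9

The recursion tree depth is log_4(262144) = 9. At each level, the problem size is divided by 4, so it takes 9 divisions to reduce to a base case of size 1. The algorithm makes 3 recursive calls at each level.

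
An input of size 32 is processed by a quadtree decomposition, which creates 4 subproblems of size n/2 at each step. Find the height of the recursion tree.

For divide and conquer with division factor 2:

Problem sizes at each level:
Level 0: 32
Level 1: 16
Level 2: 8
Level 3: 4
Level 4: 2
Level 5: 1

The root is level 0 and the size-1 base case is level 5 (the tree spans levels 0 through 5, i.e. 6 levels counting the root), so the depth is the number of divisions: log_2(32) = 5

The recursion tree depth is log_2(32) = 5. At each level, the problem size is divided by 2, so it takes 5 divisions to reduce to a base case of size 1. The algorithm makes 4 recursive calls at each level.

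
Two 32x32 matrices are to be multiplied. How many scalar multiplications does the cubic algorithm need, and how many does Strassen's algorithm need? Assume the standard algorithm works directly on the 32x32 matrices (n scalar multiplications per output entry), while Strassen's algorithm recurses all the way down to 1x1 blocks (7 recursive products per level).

Matrix multiplication for 32x32 matrices:

Standard algorithm: 32^3 = 32768 multiplications
Strassen's algorithm: 7^(log2(32)) = 7^5 = 16807 multiplications
Savings: 32768 - 16807 = 15961 multiplications

Standard: 32768 multiplications (32^3). Strassen: 16807 multiplications (7^5). Strassen reduces 8 recursive multiplications to 7 at each level.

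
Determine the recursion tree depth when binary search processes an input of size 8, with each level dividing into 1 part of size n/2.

For divide and conquer with division factor 2:

Problem sizes at each level:
Level 0: 8
Level 1: 4
Level 2: 2
Level 3: 1

The root is level 0 and the size-1 base case is level 3 (the tree spans levels 0 through 3, i.e. 4 levels counting the root), so the depth is the number of divisions: log_2(8) = 3

The recursion tree depth is log_2(8) = 3. At each level, the problem size is divided by 2, so it takes 3 divisions to reduce to a base case of size 1. The algorithm makes 1 recursive call at each level.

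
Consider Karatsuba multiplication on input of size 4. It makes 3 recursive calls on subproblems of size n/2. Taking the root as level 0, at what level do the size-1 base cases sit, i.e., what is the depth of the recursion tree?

For divide and conquer with division factor 2:

Problem sizes at each level:
Level 0: 4
Level 1: 2
Level 2: 1

The root is level 0 and the size-1 base case is level 2 (the tree spans levels 0 through 2, i.e. 3 levels counting the root), so the depth is the number of divisions: log_2(4) = 2

The recursion tree depth is log_2(4) = 2. At each level, the problem size is divided by 2, so it takes 2 divisions to reduce to a base case of size 1. The algorithm makes 3 recursive calls at each level.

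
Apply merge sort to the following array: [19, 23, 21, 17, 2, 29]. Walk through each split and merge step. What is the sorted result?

Merge sort trace:

Split: [19, 23, 21, 17, 2, 29] -> [19, 23, 21] and [17, 2, 29]
  Split: [19, 23, 21] -> [19] and [23, 21]
    Split: [23, 21] -> [23] and [21]
    Merge: [23] + [21] -> [21, 23]
  Merge: [19] + [21, 23] -> [19, 21, 23]
  Split: [17, 2, 29] -> [17] and [2, 29]
    Split: [2, 29] -> [2] and [29]
    Merge: [2] + [29] -> [2, 29]
  Merge: [17] + [2, 29] -> [2, 17, 29]
Merge: [19, 21, 23] + [2, 17, 29] -> [2, 17, 19, 21, 23, 29]

Final sorted array: [2, 17, 19, 21, 23, 29]

The merge sort proceeds by recursively splitting the array and merging sorted halves.
After all merges, the sorted array is [2, 17, 19, 21, 23, 29].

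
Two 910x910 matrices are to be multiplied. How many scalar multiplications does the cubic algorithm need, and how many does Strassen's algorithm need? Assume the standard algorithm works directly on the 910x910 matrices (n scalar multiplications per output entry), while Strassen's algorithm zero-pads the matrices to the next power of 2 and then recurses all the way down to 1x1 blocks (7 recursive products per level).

Matrix multiplication for 910x910 matrices:

Strassen's algorithm requires power-of-2 dimensions. Pad 910x910 to 1024x1024 (next power of 2).

Standard algorithm: 910^3 = 753571000 multiplications
Strassen's algorithm: 7^(log2(1024)) = 7^10 = 282475249 multiplications
Savings: 753571000 - 282475249 = 471095751 multiplications

Standard: 753571000 multiplications (910^3). Strassen: 282475249 multiplications (7^10, after padding to 1024x1024). Strassen reduces 8 recursive multiplications to 7 at each level.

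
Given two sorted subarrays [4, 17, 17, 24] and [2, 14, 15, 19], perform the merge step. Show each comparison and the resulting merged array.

Merging process:

Compare 4 vs 2: take 2 from right. Merged: [2]
Compare 4 vs 14: take 4 from left. Merged: [2, 4]
Compare 17 vs 14: take 14 from right. Merged: [2, 4, 14]
Compare 17 vs 15: take 15 from right. Merged: [2, 4, 14, 15]
Compare 17 vs 19: take 17 from left. Merged: [2, 4, 14, 15, 17]
Compare 17 vs 19: take 17 from left. Merged: [2, 4, 14, 15, 17, 17]
Compare 24 vs 19: take 19 from right. Merged: [2, 4, 14, 15, 17, 17, 19]
Append remaining from left: [24]. Merged: [2, 4, 14, 15, 17, 17, 19, 24]

Final merged array: [2, 4, 14, 15, 17, 17, 19, 24]
Total comparisons: 7

The merged array is [2, 4, 14, 15, 17, 17, 19, 24], requiring 7 comparisons. The merge step runs in O(n) time where n is the total number of elements.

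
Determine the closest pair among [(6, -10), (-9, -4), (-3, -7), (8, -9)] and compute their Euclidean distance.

Computing all pairwise distances among 4 points:

d((6, -10), (-9, -4)) = 16.1555
d((6, -10), (-3, -7)) = 9.4868
d((6, -10), (8, -9)) = 2.2361 <-- minimum
d((-9, -4), (-3, -7)) = 6.7082
d((-9, -4), (8, -9)) = 17.72
d((-3, -7), (8, -9)) = 11.1803

Closest pair: (6, -10) and (8, -9) with distance 2.2361

The closest pair is (6, -10) and (8, -9) with Euclidean distance 2.2361. For 4 points, brute-force pairwise comparison is shown above. For large n, the divide-and-conquer algorithm (sort by x, recurse on halves, check the dividing strip) achieves O(n log n).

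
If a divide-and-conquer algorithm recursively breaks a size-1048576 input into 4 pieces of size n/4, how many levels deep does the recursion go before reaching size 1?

For divide and conquer with division factor 4:

Problem sizes at each level:
Level 0: 1048576
Level 1: 262144
Level 2: 65536
Level 3: 16384
Level 4: 4096
Level 5: 1024
Level 6: 256
Level 7: 64
Level 8: 16
Level 9: 4
Level 10: 1

The root is level 0 and the size-1 base case is level 10 (the tree spans levels 0 through 10, i.e. 11 levels counting the root), so the depth is the number of divisions: log_4(1048576) = 10

The recursion tree depth is log_4(1048576) = 10. At each level, the problem size is divided by 4, so it takes 10 divisions to reduce to a base case of size 1. The algorithm makes 4 recursive calls at each level.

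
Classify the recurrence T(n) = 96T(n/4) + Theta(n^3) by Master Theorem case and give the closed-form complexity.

Master Theorem for T(n) = 96T(n/4) + O(n^3):

a = 96, b = 4, c = 3
log_b(a) = log_4(96) = 3.2925

Case 1: c = 3 < log_4(96) = 3.2925
T(n) = O(n^(log_4 96))

For T(n) = 96T(n/4) + O(n^3): log_4(96) = 3.2925. This is Case 1 of the Master Theorem (c < log_b(a), work dominated by leaves), giving O(n^(log_4 96)).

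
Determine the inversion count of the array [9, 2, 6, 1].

Finding inversions in [9, 2, 6, 1]:

(0, 1): arr[0]=9 > arr[1]=2
(0, 2): arr[0]=9 > arr[2]=6
(0, 3): arr[0]=9 > arr[3]=1
(1, 3): arr[1]=2 > arr[3]=1
(2, 3): arr[2]=6 > arr[3]=1

Total inversions: 5

The array has 5 inversion(s): (0,1), (0,2), (0,3), (1,3), (2,3). Each pair (i,j) satisfies i < j and arr[i] > arr[j].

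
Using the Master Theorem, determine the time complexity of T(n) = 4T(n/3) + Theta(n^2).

Master Theorem for T(n) = 4T(n/3) + O(n^2):

a = 4, b = 3, c = 2
log_b(a) = log_3(4) = 1.2619

Case 3: c = 2 > log_3(4) = 1.2619
T(n) = O(n^2) = O(n^2)

For T(n) = 4T(n/3) + O(n^2): log_3(4) = 1.2619. This is Case 3 of the Master Theorem (c > log_b(a), work dominated by root), giving O(n^2).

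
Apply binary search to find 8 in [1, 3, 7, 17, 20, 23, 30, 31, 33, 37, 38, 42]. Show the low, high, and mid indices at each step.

Binary search for 8 in [1, 3, 7, 17, 20, 23, 30, 31, 33, 37, 38, 42]:

lo=0, hi=11, mid=5, arr[mid]=23 -> 23 > 8, search left half
lo=0, hi=4, mid=2, arr[mid]=7 -> 7 < 8, search right half
lo=3, hi=4, mid=3, arr[mid]=17 -> 17 > 8, search left half
lo=3 > hi=2, target 8 not found

Binary search determines that 8 is not in the array after 3 comparisons. The search space was exhausted without finding the target.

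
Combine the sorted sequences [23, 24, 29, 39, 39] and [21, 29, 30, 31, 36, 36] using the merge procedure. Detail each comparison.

Merging process:

Compare 23 vs 21: take 21 from right. Merged: [21]
Compare 23 vs 29: take 23 from left. Merged: [21, 23]
Compare 24 vs 29: take 24 from left. Merged: [21, 23, 24]
Compare 29 vs 29: take 29 from left. Merged: [21, 23, 24, 29]
Compare 39 vs 29: take 29 from right. Merged: [21, 23, 24, 29, 29]
Compare 39 vs 30: take 30 from right. Merged: [21, 23, 24, 29, 29, 30]
Compare 39 vs 31: take 31 from right. Merged: [21, 23, 24, 29, 29, 30, 31]
Compare 39 vs 36: take 36 from right. Merged: [21, 23, 24, 29, 29, 30, 31, 36]
Compare 39 vs 36: take 36 from right. Merged: [21, 23, 24, 29, 29, 30, 31, 36, 36]
Append remaining from left: [39, 39]. Merged: [21, 23, 24, 29, 29, 30, 31, 36, 36, 39, 39]

Final merged array: [21, 23, 24, 29, 29, 30, 31, 36, 36, 39, 39]
Total comparisons: 9

The merged array is [21, 23, 24, 29, 29, 30, 31, 36, 36, 39, 39], requiring 9 comparisons. The merge step runs in O(n) time where n is the total number of elements.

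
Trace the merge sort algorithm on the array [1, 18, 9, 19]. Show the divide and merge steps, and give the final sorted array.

Merge sort trace:

Split: [1, 18, 9, 19] -> [1, 18] and [9, 19]
  Split: [1, 18] -> [1] and [18]
  Merge: [1] + [18] -> [1, 18]
  Split: [9, 19] -> [9] and [19]
  Merge: [9] + [19] -> [9, 19]
Merge: [1, 18] + [9, 19] -> [1, 9, 18, 19]

Final sorted array: [1, 9, 18, 19]

The merge sort proceeds by recursively splitting the array and merging sorted halves.
After all merges, the sorted array is [1, 9, 18, 19].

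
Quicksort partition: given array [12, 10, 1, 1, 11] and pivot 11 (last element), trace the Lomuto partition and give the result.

Lomuto partition with pivot = 11:

Initial array: [12, 10, 1, 1, 11]

arr[0]=12 > 11: no swap
arr[1]=10 <= 11: swap with position 0, array becomes [10, 12, 1, 1, 11]
arr[2]=1 <= 11: swap with position 1, array becomes [10, 1, 12, 1, 11]
arr[3]=1 <= 11: swap with position 2, array becomes [10, 1, 1, 12, 11]

Place pivot at position 3: [10, 1, 1, 11, 12]
Pivot position: 3

After partitioning with pivot 11, the array becomes [10, 1, 1, 11, 12]. The pivot is placed at index 3. All elements to the left of the pivot are <= 11, and all elements to the right are > 11.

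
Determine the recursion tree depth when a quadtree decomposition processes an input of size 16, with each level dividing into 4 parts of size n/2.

For divide and conquer with division factor 2:

Problem sizes at each level:
Level 0: 16
Level 1: 8
Level 2: 4
Level 3: 2
Level 4: 1

The root is level 0 and the size-1 base case is level 4 (the tree spans levels 0 through 4, i.e. 5 levels counting the root), so the depth is the number of divisions: log_2(16) = 4

The recursion tree depth is log_2(16) = 4. At each level, the problem size is divided by 2, so it takes 4 divisions to reduce to a base case of size 1. The algorithm makes 4 recursive calls at each level.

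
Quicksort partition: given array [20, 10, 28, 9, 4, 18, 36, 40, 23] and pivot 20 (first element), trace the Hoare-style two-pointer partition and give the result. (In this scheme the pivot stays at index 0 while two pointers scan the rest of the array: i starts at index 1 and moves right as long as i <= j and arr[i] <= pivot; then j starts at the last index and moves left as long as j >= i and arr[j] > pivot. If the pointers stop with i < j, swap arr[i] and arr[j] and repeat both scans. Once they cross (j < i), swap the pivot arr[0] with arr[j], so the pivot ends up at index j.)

Hoare-style two-pointer partition with pivot = 20:

Initial array: [20, 10, 28, 9, 4, 18, 36, 40, 23]

Pointers start at i = 1, j = 8.
i stops at index 2 (arr[2]=28 > 20), j stops at index 5 (arr[5]=18 <= 20): swap arr[2] and arr[5], array becomes [20, 10, 18, 9, 4, 28, 36, 40, 23]
i ends at 5, j ends at 4: the pointers have crossed (j < i), so scanning stops.

Swap pivot arr[0] with arr[4] to place pivot at position 4: [4, 10, 18, 9, 20, 28, 36, 40, 23]
Pivot position: 4

After partitioning with pivot 20, the array becomes [4, 10, 18, 9, 20, 28, 36, 40, 23]. The pivot is placed at index 4. All elements to the left of the pivot are <= 20, and all elements to the right are > 20.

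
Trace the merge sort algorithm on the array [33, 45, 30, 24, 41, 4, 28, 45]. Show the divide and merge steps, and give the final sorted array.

Merge sort trace:

Split: [33, 45, 30, 24, 41, 4, 28, 45] -> [33, 45, 30, 24] and [41, 4, 28, 45]
  Split: [33, 45, 30, 24] -> [33, 45] and [30, 24]
    Split: [33, 45] -> [33] and [45]
    Merge: [33] + [45] -> [33, 45]
    Split: [30, 24] -> [30] and [24]
    Merge: [30] + [24] -> [24, 30]
  Merge: [33, 45] + [24, 30] -> [24, 30, 33, 45]
  Split: [41, 4, 28, 45] -> [41, 4] and [28, 45]
    Split: [41, 4] -> [41] and [4]
    Merge: [41] + [4] -> [4, 41]
    Split: [28, 45] -> [28] and [45]
    Merge: [28] + [45] -> [28, 45]
  Merge: [4, 41] + [28, 45] -> [4, 28, 41, 45]
Merge: [24, 30, 33, 45] + [4, 28, 41, 45] -> [4, 24, 28, 30, 33, 41, 45, 45]

Final sorted array: [4, 24, 28, 30, 33, 41, 45, 45]

The merge sort proceeds by recursively splitting the array and merging sorted halves.
After all merges, the sorted array is [4, 24, 28, 30, 33, 41, 45, 45].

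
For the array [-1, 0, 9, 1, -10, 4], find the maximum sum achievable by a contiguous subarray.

Using Kadane's algorithm on [-1, 0, 9, 1, -10, 4]:

Scanning through the array:
Position 1 (value 0): max_ending_here = 0, max_so_far = 0
Position 2 (value 9): max_ending_here = 9, max_so_far = 9
Position 3 (value 1): max_ending_here = 10, max_so_far = 10
Position 4 (value -10): max_ending_here = 0, max_so_far = 10
Position 5 (value 4): max_ending_here = 4, max_so_far = 10

Maximum subarray: [0, 9, 1]
Maximum sum: 10

The maximum subarray is [0, 9, 1] with sum 10. This subarray runs from index 1 to index 3.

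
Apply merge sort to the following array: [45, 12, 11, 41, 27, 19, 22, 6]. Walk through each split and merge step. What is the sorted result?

Merge sort trace:

Split: [45, 12, 11, 41, 27, 19, 22, 6] -> [45, 12, 11, 41] and [27, 19, 22, 6]
  Split: [45, 12, 11, 41] -> [45, 12] and [11, 41]
    Split: [45, 12] -> [45] and [12]
    Merge: [45] + [12] -> [12, 45]
    Split: [11, 41] -> [11] and [41]
    Merge: [11] + [41] -> [11, 41]
  Merge: [12, 45] + [11, 41] -> [11, 12, 41, 45]
  Split: [27, 19, 22, 6] -> [27, 19] and [22, 6]
    Split: [27, 19] -> [27] and [19]
    Merge: [27] + [19] -> [19, 27]
    Split: [22, 6] -> [22] and [6]
    Merge: [22] + [6] -> [6, 22]
  Merge: [19, 27] + [6, 22] -> [6, 19, 22, 27]
Merge: [11, 12, 41, 45] + [6, 19, 22, 27] -> [6, 11, 12, 19, 22, 27, 41, 45]

Final sorted array: [6, 11, 12, 19, 22, 27, 41, 45]

The merge sort proceeds by recursively splitting the array and merging sorted halves.
After all merges, the sorted array is [6, 11, 12, 19, 22, 27, 41, 45].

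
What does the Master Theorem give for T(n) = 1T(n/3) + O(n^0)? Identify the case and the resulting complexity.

Master Theorem for T(n) = 1T(n/3) + O(n^0):

a = 1, b = 3, c = 0
log_b(a) = log_3(1) = 0.0000

Case 2: c = 0 = log_3(1) = 0.0000
T(n) = O(n^0 log n) = O(log n)

For T(n) = 1T(n/3) + O(n^0): log_3(1) = 0.0000. This is Case 2 of the Master Theorem (c = log_b(a), equal work at all levels), giving O(log n).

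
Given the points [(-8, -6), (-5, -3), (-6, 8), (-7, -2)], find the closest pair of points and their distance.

Computing all pairwise distances among 4 points:

d((-8, -6), (-5, -3)) = 4.2426
d((-8, -6), (-6, 8)) = 14.1421
d((-8, -6), (-7, -2)) = 4.1231
d((-5, -3), (-6, 8)) = 11.0454
d((-5, -3), (-7, -2)) = 2.2361 <-- minimum
d((-6, 8), (-7, -2)) = 10.0499

Closest pair: (-5, -3) and (-7, -2) with distance 2.2361

The closest pair is (-5, -3) and (-7, -2) with Euclidean distance 2.2361. For 4 points, brute-force pairwise comparison is shown above. For large n, the divide-and-conquer algorithm (sort by x, recurse on halves, check the dividing strip) achieves O(n log n).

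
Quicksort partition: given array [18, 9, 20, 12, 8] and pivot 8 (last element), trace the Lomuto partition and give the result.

Lomuto partition with pivot = 8:

Initial array: [18, 9, 20, 12, 8]

arr[0]=18 > 8: no swap
arr[1]=9 > 8: no swap
arr[2]=20 > 8: no swap
arr[3]=12 > 8: no swap

Place pivot at position 0: [8, 9, 20, 12, 18]
Pivot position: 0

After partitioning with pivot 8, the array becomes [8, 9, 20, 12, 18]. The pivot is placed at index 0. All elements to the left of the pivot are <= 8, and all elements to the right are > 8.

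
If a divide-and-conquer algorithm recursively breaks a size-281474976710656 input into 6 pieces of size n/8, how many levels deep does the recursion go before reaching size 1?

For divide and conquer with division factor 8:

Problem sizes at each level:
Level 0: 281474976710656
Level 1: 35184372088832
Level 2: 4398046511104
Level 3: 549755813888
Level 4: 68719476736
Level 5: 8589934592
Level 6: 1073741824
Level 7: 134217728
Level 8: 16777216
Level 9: 2097152
Level 10: 262144
Level 11: 32768
Level 12: 4096
Level 13: 512
Level 14: 64
Level 15: 8
Level 16: 1

The root is level 0 and the size-1 base case is level 16 (the tree spans levels 0 through 16, i.e. 17 levels counting the root), so the depth is the number of divisions: log_8(281474976710656) = 16

The recursion tree depth is log_8(281474976710656) = 16. At each level, the problem size is divided by 8, so it takes 16 divisions to reduce to a base case of size 1. The algorithm makes 6 recursive calls at each level.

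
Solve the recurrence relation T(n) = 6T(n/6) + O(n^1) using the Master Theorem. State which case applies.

Master Theorem for T(n) = 6T(n/6) + O(n^1):

a = 6, b = 6, c = 1
log_b(a) = log_6(6) = 1.0000

Case 2: c = 1 = log_6(6) = 1.0000
T(n) = O(n^1 log n) = O(n log n)

For T(n) = 6T(n/6) + O(n^1): log_6(6) = 1.0000. This is Case 2 of the Master Theorem (c = log_b(a), equal work at all levels), giving O(n log n).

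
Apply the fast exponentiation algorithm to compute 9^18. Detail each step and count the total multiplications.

Computing 9^18 by squaring (build up from 9^1; each line after the first costs one multiplication):

9^1 = 9
9^2 = (9^1)^2 = 9^2 = 81
9^4 = (9^2)^2 = 81^2 = 6561
9^8 = (9^4)^2 = 6561^2 = 43046721
9^9 = 9 * 9^8 = 9 * 43046721 = 387420489
9^18 = (9^9)^2 = 387420489^2 = 150094635296999121

Result: 150094635296999121
Multiplications needed: 5 (5 lines after 9^1)

9^18 = 150094635296999121. Using exponentiation by squaring, this requires 5 multiplications. The key idea: if the exponent is even, square the half-power; if odd, multiply by the base once.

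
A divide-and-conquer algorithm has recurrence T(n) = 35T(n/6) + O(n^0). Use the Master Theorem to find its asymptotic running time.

Master Theorem for T(n) = 35T(n/6) + O(n^0):

a = 35, b = 6, c = 0
log_b(a) = log_6(35) = 1.9843

Case 1: c = 0 < log_6(35) = 1.9843
T(n) = O(n^(log_6 35))

For T(n) = 35T(n/6) + O(n^0): log_6(35) = 1.9843. This is Case 1 of the Master Theorem (c < log_b(a), work dominated by leaves), giving O(n^(log_6 35)).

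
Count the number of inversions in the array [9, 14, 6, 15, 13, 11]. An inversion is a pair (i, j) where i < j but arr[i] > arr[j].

Finding inversions in [9, 14, 6, 15, 13, 11]:

(0, 2): arr[0]=9 > arr[2]=6
(1, 2): arr[1]=14 > arr[2]=6
(1, 4): arr[1]=14 > arr[4]=13
(1, 5): arr[1]=14 > arr[5]=11
(3, 4): arr[3]=15 > arr[4]=13
(3, 5): arr[3]=15 > arr[5]=11
(4, 5): arr[4]=13 > arr[5]=11

Total inversions: 7

The array has 7 inversion(s): (0,2), (1,2), (1,4), (1,5), (3,4), (3,5), (4,5). Each pair (i,j) satisfies i < j and arr[i] > arr[j].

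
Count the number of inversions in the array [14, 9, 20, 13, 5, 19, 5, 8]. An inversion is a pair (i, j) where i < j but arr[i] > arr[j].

Finding inversions in [14, 9, 20, 13, 5, 19, 5, 8]:

(0, 1): arr[0]=14 > arr[1]=9
(0, 3): arr[0]=14 > arr[3]=13
(0, 4): arr[0]=14 > arr[4]=5
(0, 6): arr[0]=14 > arr[6]=5
(0, 7): arr[0]=14 > arr[7]=8
(1, 4): arr[1]=9 > arr[4]=5
(1, 6): arr[1]=9 > arr[6]=5
(1, 7): arr[1]=9 > arr[7]=8
(2, 3): arr[2]=20 > arr[3]=13
(2, 4): arr[2]=20 > arr[4]=5
(2, 5): arr[2]=20 > arr[5]=19
(2, 6): arr[2]=20 > arr[6]=5
(2, 7): arr[2]=20 > arr[7]=8
(3, 4): arr[3]=13 > arr[4]=5
(3, 6): arr[3]=13 > arr[6]=5
(3, 7): arr[3]=13 > arr[7]=8
(5, 6): arr[5]=19 > arr[6]=5
(5, 7): arr[5]=19 > arr[7]=8

Total inversions: 18

The array has 18 inversion(s): (0,1), (0,3), (0,4), (0,6), (0,7), (1,4), (1,6), (1,7), (2,3), (2,4), (2,5), (2,6), (2,7), (3,4), (3,6), (3,7), (5,6), (5,7). Each pair (i,j) satisfies i < j and arr[i] > arr[j].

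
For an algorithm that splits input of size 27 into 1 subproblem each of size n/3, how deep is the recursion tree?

For divide and conquer with division factor 3:

Problem sizes at each level:
Level 0: 27
Level 1: 9
Level 2: 3
Level 3: 1

The root is level 0 and the size-1 base case is level 3 (the tree spans levels 0 through 3, i.e. 4 levels counting the root), so the depth is the number of divisions: log_3(27) = 3

The recursion tree depth is log_3(27) = 3. At each level, the problem size is divided by 3, so it takes 3 divisions to reduce to a base case of size 1. The algorithm makes 1 recursive call at each level.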